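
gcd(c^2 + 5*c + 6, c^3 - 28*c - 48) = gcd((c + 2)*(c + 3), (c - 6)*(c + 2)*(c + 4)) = c + 2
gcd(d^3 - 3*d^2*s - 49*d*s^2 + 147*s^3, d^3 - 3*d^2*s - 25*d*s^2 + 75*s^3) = -d + 3*s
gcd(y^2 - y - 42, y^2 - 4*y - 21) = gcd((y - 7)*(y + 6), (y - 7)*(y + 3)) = y - 7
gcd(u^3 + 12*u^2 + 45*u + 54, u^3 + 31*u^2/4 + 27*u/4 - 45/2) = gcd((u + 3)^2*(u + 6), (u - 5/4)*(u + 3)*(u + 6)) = u^2 + 9*u + 18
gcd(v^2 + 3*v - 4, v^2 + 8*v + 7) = 1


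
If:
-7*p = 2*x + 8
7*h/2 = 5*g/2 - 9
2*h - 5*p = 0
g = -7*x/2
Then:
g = -14/25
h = -104/35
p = -208/175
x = 4/25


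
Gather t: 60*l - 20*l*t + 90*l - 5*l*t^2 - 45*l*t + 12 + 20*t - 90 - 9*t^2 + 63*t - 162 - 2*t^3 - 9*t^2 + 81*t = 150*l - 2*t^3 + t^2*(-5*l - 18) + t*(164 - 65*l) - 240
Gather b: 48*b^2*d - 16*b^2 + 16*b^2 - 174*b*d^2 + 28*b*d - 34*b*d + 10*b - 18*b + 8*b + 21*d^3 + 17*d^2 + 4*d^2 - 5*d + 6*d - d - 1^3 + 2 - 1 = 48*b^2*d + b*(-174*d^2 - 6*d) + 21*d^3 + 21*d^2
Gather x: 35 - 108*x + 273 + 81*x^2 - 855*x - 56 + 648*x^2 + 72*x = 729*x^2 - 891*x + 252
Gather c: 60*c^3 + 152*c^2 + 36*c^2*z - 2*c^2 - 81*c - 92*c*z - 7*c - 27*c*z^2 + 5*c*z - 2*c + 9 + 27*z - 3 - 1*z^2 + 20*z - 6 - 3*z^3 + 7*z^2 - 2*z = 60*c^3 + c^2*(36*z + 150) + c*(-27*z^2 - 87*z - 90) - 3*z^3 + 6*z^2 + 45*z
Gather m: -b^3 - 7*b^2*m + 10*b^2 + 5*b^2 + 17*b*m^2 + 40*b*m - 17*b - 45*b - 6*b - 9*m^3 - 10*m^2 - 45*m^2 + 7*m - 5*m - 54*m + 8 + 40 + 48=-b^3 + 15*b^2 - 68*b - 9*m^3 + m^2*(17*b - 55) + m*(-7*b^2 + 40*b - 52) + 96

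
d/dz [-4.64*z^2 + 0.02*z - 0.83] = 0.02 - 9.28*z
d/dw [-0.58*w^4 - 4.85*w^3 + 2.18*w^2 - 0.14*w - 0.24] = -2.32*w^3 - 14.55*w^2 + 4.36*w - 0.14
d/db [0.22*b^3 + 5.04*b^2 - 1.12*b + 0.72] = 0.66*b^2 + 10.08*b - 1.12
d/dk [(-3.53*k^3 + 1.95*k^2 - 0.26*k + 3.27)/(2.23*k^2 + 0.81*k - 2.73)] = (-7.8719*k^4 - 5.7186*k^3 + 31.07*k^2 - 25.2312*k - 1.9389)/(4.9729*k^4 + 3.6126*k^3 - 11.5197*k^2 - 4.4226*k + 7.4529)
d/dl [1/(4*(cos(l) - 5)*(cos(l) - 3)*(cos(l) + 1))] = (-3*sin(l)^2 - 14*cos(l) + 10)*sin(l)/(4*(cos(l) - 5)^2*(cos(l) - 3)^2*(cos(l) + 1)^2)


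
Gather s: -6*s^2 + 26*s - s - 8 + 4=-6*s^2 + 25*s - 4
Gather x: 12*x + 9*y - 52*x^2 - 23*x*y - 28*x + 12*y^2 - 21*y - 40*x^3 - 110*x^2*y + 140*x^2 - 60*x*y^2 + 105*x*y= -40*x^3 + x^2*(88 - 110*y) + x*(-60*y^2 + 82*y - 16) + 12*y^2 - 12*y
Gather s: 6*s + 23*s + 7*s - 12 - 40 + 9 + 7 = 36*s - 36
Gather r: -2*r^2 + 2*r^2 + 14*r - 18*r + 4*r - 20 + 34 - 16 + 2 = 0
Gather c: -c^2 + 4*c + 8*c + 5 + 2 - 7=-c^2 + 12*c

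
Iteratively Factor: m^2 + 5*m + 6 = (m + 3)*(m + 2)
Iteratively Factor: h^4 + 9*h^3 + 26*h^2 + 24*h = (h + 2)*(h^3 + 7*h^2 + 12*h) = h*(h + 2)*(h^2 + 7*h + 12) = h*(h + 2)*(h + 4)*(h + 3)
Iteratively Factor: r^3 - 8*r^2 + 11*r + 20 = (r - 5)*(r^2 - 3*r - 4) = (r - 5)*(r - 4)*(r + 1)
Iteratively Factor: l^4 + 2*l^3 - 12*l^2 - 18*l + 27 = (l - 3)*(l^3 + 5*l^2 + 3*l - 9) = (l - 3)*(l + 3)*(l^2 + 2*l - 3) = (l - 3)*(l + 3)^2*(l - 1)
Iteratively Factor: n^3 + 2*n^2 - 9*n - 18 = (n + 3)*(n^2 - n - 6) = (n + 2)*(n + 3)*(n - 3)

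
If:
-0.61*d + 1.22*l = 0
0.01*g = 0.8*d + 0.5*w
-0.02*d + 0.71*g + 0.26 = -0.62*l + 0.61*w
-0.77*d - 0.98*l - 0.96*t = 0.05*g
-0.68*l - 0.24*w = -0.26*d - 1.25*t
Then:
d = 0.02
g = -0.41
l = 0.01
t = -0.01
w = -0.04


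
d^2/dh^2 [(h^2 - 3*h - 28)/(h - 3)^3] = 18*h/(h - 3)^5 + 2/(h - 3)^3 - 390/(h - 3)^5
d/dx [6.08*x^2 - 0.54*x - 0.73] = 12.16*x - 0.54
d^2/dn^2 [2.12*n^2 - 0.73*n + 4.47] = 4.24000000000000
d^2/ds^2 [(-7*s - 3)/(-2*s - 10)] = -32/(s + 5)^3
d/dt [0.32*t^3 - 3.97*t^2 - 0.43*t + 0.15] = 0.96*t^2 - 7.94*t - 0.43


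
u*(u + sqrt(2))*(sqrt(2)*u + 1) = sqrt(2)*u^3 + 3*u^2 + sqrt(2)*u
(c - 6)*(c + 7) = c^2 + c - 42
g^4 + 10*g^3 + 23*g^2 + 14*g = g*(g + 1)*(g + 2)*(g + 7)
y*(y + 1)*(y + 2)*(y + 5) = y^4 + 8*y^3 + 17*y^2 + 10*y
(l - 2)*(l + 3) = l^2 + l - 6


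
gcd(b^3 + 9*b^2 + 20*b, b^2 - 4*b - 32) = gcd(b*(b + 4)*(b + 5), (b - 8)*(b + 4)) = b + 4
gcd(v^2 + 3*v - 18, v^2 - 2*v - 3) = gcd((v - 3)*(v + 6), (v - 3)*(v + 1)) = v - 3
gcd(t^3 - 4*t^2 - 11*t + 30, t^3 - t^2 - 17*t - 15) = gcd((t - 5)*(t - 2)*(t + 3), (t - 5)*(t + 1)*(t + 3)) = t^2 - 2*t - 15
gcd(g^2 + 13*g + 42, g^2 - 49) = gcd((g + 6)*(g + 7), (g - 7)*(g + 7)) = g + 7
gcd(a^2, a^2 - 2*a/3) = a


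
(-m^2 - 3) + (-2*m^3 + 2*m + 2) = -2*m^3 - m^2 + 2*m - 1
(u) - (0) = u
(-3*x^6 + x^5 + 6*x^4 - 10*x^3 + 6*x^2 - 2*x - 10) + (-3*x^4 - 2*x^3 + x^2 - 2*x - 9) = -3*x^6 + x^5 + 3*x^4 - 12*x^3 + 7*x^2 - 4*x - 19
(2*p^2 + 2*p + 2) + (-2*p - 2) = 2*p^2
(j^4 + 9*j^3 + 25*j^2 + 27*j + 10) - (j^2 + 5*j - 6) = j^4 + 9*j^3 + 24*j^2 + 22*j + 16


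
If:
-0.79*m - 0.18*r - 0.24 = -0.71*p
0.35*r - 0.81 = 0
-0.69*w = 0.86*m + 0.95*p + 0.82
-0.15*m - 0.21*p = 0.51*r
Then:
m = -3.58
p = -3.06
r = 2.31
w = 7.49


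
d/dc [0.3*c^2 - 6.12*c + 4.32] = 0.6*c - 6.12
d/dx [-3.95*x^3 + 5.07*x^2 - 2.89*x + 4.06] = -11.85*x^2 + 10.14*x - 2.89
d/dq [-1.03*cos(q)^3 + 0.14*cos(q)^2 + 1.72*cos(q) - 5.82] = (3.09*cos(q)^2 - 0.28*cos(q) - 1.72)*sin(q)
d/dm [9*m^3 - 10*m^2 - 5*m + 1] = 27*m^2 - 20*m - 5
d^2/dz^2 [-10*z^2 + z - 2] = -20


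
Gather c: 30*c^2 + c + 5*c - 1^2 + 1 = 30*c^2 + 6*c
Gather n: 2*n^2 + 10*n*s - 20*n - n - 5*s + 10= 2*n^2 + n*(10*s - 21) - 5*s + 10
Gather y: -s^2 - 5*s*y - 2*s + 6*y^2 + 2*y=-s^2 - 2*s + 6*y^2 + y*(2 - 5*s)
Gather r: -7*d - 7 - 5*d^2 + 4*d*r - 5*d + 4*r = -5*d^2 - 12*d + r*(4*d + 4) - 7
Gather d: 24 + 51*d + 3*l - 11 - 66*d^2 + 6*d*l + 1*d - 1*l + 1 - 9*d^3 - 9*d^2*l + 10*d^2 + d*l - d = -9*d^3 + d^2*(-9*l - 56) + d*(7*l + 51) + 2*l + 14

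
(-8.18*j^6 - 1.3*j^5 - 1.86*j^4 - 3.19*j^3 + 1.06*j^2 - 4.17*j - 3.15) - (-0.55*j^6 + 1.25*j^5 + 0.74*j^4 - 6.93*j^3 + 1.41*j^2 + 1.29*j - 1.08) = -7.63*j^6 - 2.55*j^5 - 2.6*j^4 + 3.74*j^3 - 0.35*j^2 - 5.46*j - 2.07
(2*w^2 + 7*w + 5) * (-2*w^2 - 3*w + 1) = -4*w^4 - 20*w^3 - 29*w^2 - 8*w + 5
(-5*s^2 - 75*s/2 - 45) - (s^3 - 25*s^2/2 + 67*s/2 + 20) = -s^3 + 15*s^2/2 - 71*s - 65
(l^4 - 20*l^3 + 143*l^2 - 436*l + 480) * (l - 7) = l^5 - 27*l^4 + 283*l^3 - 1437*l^2 + 3532*l - 3360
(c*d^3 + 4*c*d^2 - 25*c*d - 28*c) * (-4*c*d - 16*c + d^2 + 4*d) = -4*c^2*d^4 - 32*c^2*d^3 + 36*c^2*d^2 + 512*c^2*d + 448*c^2 + c*d^5 + 8*c*d^4 - 9*c*d^3 - 128*c*d^2 - 112*c*d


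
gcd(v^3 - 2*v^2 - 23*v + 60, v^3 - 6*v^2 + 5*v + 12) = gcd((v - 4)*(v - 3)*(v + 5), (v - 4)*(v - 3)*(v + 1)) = v^2 - 7*v + 12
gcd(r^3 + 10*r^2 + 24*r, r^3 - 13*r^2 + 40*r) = r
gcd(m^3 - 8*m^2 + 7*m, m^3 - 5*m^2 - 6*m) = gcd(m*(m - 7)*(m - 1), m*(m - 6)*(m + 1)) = m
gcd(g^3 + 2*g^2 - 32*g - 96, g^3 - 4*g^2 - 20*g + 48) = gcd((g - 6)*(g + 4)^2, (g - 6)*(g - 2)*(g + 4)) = g^2 - 2*g - 24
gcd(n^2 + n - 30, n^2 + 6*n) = n + 6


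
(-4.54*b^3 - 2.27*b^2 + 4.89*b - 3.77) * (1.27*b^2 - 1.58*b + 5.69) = -5.7658*b^5 + 4.2903*b^4 - 16.0357*b^3 - 25.4304*b^2 + 33.7807*b - 21.4513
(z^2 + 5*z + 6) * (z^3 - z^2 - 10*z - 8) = z^5 + 4*z^4 - 9*z^3 - 64*z^2 - 100*z - 48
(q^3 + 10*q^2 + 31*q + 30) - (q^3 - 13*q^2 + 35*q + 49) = 23*q^2 - 4*q - 19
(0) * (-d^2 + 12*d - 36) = 0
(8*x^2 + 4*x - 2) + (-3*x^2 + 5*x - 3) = 5*x^2 + 9*x - 5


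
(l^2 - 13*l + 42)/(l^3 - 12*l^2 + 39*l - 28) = (l - 6)/(l^2 - 5*l + 4)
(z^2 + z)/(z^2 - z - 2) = z/(z - 2)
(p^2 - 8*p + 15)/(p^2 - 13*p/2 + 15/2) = 2*(p - 3)/(2*p - 3)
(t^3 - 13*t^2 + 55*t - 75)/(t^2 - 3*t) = t - 10 + 25/t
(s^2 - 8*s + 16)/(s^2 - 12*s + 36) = (s^2 - 8*s + 16)/(s^2 - 12*s + 36)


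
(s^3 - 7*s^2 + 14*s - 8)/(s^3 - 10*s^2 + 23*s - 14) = (s - 4)/(s - 7)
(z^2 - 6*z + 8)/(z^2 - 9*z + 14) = (z - 4)/(z - 7)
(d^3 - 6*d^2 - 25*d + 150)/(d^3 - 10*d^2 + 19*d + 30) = (d + 5)/(d + 1)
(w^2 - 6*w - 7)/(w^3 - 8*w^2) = (w^2 - 6*w - 7)/(w^2*(w - 8))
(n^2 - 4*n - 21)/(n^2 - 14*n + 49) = (n + 3)/(n - 7)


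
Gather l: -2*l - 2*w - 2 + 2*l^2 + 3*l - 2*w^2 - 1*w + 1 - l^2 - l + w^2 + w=l^2 - w^2 - 2*w - 1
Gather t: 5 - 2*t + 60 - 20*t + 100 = 165 - 22*t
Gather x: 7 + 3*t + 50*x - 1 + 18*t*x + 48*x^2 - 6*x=3*t + 48*x^2 + x*(18*t + 44) + 6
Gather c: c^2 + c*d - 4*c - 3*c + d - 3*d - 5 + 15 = c^2 + c*(d - 7) - 2*d + 10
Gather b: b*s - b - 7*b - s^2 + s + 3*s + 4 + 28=b*(s - 8) - s^2 + 4*s + 32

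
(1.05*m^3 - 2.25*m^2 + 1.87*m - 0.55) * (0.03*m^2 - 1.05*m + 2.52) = 0.0315*m^5 - 1.17*m^4 + 5.0646*m^3 - 7.65*m^2 + 5.2899*m - 1.386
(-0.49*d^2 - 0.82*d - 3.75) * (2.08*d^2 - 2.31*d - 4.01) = -1.0192*d^4 - 0.5737*d^3 - 3.9409*d^2 + 11.9507*d + 15.0375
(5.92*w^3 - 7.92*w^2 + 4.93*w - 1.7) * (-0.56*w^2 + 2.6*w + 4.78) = -3.3152*w^5 + 19.8272*w^4 + 4.9448*w^3 - 24.0876*w^2 + 19.1454*w - 8.126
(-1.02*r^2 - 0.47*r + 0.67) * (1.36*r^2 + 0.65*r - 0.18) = -1.3872*r^4 - 1.3022*r^3 + 0.7893*r^2 + 0.5201*r - 0.1206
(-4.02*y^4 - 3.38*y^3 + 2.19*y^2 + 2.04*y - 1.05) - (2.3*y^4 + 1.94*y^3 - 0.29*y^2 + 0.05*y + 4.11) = -6.32*y^4 - 5.32*y^3 + 2.48*y^2 + 1.99*y - 5.16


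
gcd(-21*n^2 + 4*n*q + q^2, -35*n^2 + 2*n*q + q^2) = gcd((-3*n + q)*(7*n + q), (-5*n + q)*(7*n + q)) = 7*n + q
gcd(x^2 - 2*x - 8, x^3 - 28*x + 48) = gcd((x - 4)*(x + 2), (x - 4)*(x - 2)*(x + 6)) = x - 4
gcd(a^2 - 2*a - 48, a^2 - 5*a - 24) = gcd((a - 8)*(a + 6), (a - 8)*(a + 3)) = a - 8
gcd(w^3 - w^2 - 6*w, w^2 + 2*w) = w^2 + 2*w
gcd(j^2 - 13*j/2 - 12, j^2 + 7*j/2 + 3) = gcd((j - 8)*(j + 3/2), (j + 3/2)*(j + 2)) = j + 3/2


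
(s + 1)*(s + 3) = s^2 + 4*s + 3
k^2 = k^2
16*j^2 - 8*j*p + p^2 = (-4*j + p)^2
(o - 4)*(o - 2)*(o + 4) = o^3 - 2*o^2 - 16*o + 32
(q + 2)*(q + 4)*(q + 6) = q^3 + 12*q^2 + 44*q + 48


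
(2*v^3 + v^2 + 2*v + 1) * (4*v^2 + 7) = 8*v^5 + 4*v^4 + 22*v^3 + 11*v^2 + 14*v + 7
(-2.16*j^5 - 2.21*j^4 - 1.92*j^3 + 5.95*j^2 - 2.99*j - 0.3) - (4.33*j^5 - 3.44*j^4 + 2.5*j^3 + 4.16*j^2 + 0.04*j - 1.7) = -6.49*j^5 + 1.23*j^4 - 4.42*j^3 + 1.79*j^2 - 3.03*j + 1.4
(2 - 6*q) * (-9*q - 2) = 54*q^2 - 6*q - 4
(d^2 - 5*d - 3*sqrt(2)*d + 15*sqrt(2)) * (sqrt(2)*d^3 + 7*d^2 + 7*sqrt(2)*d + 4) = sqrt(2)*d^5 - 5*sqrt(2)*d^4 + d^4 - 14*sqrt(2)*d^3 - 5*d^3 - 38*d^2 + 70*sqrt(2)*d^2 - 12*sqrt(2)*d + 190*d + 60*sqrt(2)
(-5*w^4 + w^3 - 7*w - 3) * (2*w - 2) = -10*w^5 + 12*w^4 - 2*w^3 - 14*w^2 + 8*w + 6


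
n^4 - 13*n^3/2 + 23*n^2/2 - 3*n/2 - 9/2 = (n - 3)^2*(n - 1)*(n + 1/2)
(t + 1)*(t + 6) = t^2 + 7*t + 6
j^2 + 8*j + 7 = (j + 1)*(j + 7)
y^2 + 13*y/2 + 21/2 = (y + 3)*(y + 7/2)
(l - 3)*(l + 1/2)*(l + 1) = l^3 - 3*l^2/2 - 4*l - 3/2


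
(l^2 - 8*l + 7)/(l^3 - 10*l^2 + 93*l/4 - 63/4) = 4*(l - 1)/(4*l^2 - 12*l + 9)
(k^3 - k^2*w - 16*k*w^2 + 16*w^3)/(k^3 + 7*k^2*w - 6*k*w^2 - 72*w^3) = (-k^2 + 5*k*w - 4*w^2)/(-k^2 - 3*k*w + 18*w^2)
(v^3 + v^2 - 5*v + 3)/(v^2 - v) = v + 2 - 3/v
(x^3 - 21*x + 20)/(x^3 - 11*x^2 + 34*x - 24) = (x + 5)/(x - 6)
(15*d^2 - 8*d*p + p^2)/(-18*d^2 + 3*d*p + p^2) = (-5*d + p)/(6*d + p)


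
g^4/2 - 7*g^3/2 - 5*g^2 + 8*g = g*(g/2 + 1)*(g - 8)*(g - 1)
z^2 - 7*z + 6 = (z - 6)*(z - 1)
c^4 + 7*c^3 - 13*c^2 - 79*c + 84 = (c - 3)*(c - 1)*(c + 4)*(c + 7)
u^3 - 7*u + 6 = (u - 2)*(u - 1)*(u + 3)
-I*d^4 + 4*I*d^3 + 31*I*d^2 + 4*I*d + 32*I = (d - 8)*(d + 4)*(d - I)*(-I*d + 1)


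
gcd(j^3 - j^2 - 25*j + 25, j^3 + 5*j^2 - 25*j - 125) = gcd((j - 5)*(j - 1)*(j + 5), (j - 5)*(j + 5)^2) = j^2 - 25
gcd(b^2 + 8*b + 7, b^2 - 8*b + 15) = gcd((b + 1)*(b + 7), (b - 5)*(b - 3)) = 1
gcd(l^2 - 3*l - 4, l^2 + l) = l + 1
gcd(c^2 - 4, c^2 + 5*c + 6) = c + 2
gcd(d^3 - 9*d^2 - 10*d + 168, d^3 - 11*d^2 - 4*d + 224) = d^2 - 3*d - 28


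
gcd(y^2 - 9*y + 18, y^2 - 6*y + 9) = y - 3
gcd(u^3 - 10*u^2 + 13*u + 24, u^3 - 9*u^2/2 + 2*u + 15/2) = u^2 - 2*u - 3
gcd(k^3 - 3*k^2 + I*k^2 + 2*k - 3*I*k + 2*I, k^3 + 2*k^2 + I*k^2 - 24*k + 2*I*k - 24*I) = k + I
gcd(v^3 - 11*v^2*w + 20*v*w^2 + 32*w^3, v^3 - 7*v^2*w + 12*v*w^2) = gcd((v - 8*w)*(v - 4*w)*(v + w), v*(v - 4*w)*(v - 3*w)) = v - 4*w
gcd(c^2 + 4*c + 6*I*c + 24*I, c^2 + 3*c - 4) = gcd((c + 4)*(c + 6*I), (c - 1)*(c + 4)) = c + 4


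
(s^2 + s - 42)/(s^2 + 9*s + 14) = (s - 6)/(s + 2)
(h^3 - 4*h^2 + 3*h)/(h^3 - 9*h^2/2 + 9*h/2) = 2*(h - 1)/(2*h - 3)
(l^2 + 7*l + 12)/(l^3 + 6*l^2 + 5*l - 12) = 1/(l - 1)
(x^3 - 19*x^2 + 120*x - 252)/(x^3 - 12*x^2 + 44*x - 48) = (x^2 - 13*x + 42)/(x^2 - 6*x + 8)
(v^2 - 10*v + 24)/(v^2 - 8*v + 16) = (v - 6)/(v - 4)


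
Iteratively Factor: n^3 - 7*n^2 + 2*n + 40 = (n + 2)*(n^2 - 9*n + 20) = (n - 5)*(n + 2)*(n - 4)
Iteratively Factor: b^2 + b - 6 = (b - 2)*(b + 3)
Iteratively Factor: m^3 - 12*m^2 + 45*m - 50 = (m - 5)*(m^2 - 7*m + 10) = (m - 5)*(m - 2)*(m - 5)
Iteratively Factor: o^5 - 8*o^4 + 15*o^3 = (o)*(o^4 - 8*o^3 + 15*o^2) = o*(o - 3)*(o^3 - 5*o^2) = o^2*(o - 3)*(o^2 - 5*o) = o^2*(o - 5)*(o - 3)*(o)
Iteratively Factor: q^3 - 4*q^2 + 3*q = (q - 1)*(q^2 - 3*q) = (q - 3)*(q - 1)*(q)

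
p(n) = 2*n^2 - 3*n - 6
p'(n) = 4*n - 3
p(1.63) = -5.58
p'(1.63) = 3.52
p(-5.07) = 60.62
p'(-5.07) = -23.28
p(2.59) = -0.35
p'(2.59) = 7.36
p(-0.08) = -5.75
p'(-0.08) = -3.32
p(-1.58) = 3.73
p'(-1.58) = -9.32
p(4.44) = 20.11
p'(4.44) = 14.76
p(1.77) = -5.04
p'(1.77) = 4.08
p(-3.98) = 37.62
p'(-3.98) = -18.92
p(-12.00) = 318.00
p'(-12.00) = -51.00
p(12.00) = 246.00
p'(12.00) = 45.00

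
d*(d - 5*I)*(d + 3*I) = d^3 - 2*I*d^2 + 15*d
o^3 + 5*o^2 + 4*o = o*(o + 1)*(o + 4)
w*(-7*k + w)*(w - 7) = -7*k*w^2 + 49*k*w + w^3 - 7*w^2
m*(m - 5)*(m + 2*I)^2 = m^4 - 5*m^3 + 4*I*m^3 - 4*m^2 - 20*I*m^2 + 20*m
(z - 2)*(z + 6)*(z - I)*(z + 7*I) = z^4 + 4*z^3 + 6*I*z^3 - 5*z^2 + 24*I*z^2 + 28*z - 72*I*z - 84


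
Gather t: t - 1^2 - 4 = t - 5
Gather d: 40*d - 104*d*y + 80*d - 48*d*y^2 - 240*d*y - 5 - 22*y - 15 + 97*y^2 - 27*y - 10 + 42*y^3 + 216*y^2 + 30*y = d*(-48*y^2 - 344*y + 120) + 42*y^3 + 313*y^2 - 19*y - 30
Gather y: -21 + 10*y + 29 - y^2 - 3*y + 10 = -y^2 + 7*y + 18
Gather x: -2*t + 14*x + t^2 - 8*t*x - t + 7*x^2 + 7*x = t^2 - 3*t + 7*x^2 + x*(21 - 8*t)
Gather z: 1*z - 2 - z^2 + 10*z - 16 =-z^2 + 11*z - 18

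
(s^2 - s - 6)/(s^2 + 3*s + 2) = (s - 3)/(s + 1)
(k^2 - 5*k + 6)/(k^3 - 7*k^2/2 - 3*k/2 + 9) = 2/(2*k + 3)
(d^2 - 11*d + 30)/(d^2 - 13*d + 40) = (d - 6)/(d - 8)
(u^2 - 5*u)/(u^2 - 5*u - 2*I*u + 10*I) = u/(u - 2*I)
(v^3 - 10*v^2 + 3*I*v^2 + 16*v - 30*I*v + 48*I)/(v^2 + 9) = (v^2 - 10*v + 16)/(v - 3*I)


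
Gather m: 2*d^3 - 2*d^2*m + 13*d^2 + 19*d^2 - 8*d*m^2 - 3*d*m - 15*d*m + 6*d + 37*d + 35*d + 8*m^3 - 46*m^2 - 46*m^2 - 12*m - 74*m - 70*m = 2*d^3 + 32*d^2 + 78*d + 8*m^3 + m^2*(-8*d - 92) + m*(-2*d^2 - 18*d - 156)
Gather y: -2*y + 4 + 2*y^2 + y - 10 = 2*y^2 - y - 6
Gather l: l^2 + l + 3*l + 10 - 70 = l^2 + 4*l - 60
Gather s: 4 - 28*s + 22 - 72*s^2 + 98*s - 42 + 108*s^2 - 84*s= 36*s^2 - 14*s - 16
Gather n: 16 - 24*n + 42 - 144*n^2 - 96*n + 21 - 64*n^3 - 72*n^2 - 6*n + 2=-64*n^3 - 216*n^2 - 126*n + 81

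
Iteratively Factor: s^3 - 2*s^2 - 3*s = (s - 3)*(s^2 + s) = s*(s - 3)*(s + 1)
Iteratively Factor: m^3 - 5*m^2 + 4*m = (m)*(m^2 - 5*m + 4) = m*(m - 1)*(m - 4)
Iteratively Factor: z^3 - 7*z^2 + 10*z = (z)*(z^2 - 7*z + 10) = z*(z - 5)*(z - 2)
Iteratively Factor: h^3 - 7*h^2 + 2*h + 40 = (h + 2)*(h^2 - 9*h + 20) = (h - 5)*(h + 2)*(h - 4)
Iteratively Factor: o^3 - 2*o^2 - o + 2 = (o - 2)*(o^2 - 1) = (o - 2)*(o - 1)*(o + 1)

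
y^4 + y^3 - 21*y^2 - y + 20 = (y - 4)*(y - 1)*(y + 1)*(y + 5)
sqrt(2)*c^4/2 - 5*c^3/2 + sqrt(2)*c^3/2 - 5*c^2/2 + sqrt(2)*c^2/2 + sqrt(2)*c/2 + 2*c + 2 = (c + 1)*(c - 2*sqrt(2))*(c - sqrt(2))*(sqrt(2)*c/2 + 1/2)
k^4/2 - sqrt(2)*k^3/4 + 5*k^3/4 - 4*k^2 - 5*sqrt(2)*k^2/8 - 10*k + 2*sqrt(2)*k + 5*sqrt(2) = (k/2 + sqrt(2))*(k + 5/2)*(k - 2*sqrt(2))*(k - sqrt(2)/2)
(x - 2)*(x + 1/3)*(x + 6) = x^3 + 13*x^2/3 - 32*x/3 - 4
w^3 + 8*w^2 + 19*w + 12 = (w + 1)*(w + 3)*(w + 4)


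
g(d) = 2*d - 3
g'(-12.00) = 2.00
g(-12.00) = -27.00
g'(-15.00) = 2.00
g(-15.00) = -33.00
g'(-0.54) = 2.00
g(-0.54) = -4.08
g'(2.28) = 2.00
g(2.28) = 1.56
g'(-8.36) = 2.00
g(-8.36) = -19.72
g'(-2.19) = 2.00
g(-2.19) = -7.38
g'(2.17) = 2.00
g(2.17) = 1.34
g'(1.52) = 2.00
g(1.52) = 0.04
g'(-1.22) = 2.00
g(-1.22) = -5.44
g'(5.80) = 2.00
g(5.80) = 8.60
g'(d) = 2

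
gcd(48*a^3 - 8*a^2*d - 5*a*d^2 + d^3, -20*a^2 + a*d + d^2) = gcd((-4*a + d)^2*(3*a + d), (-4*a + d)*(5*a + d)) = 4*a - d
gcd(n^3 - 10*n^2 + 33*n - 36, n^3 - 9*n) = n - 3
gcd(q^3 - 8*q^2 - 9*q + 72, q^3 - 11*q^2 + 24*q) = q^2 - 11*q + 24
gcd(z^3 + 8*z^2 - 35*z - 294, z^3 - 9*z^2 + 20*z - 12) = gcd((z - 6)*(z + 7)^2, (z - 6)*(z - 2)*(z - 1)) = z - 6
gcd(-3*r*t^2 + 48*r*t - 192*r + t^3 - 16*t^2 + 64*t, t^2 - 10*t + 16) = t - 8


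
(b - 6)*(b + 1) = b^2 - 5*b - 6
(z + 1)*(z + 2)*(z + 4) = z^3 + 7*z^2 + 14*z + 8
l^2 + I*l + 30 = (l - 5*I)*(l + 6*I)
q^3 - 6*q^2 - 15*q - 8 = (q - 8)*(q + 1)^2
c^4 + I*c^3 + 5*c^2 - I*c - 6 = (c - 2*I)*(c + 3*I)*(-I*c + I)*(I*c + I)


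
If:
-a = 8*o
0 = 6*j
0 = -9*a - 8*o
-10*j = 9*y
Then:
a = 0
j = 0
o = 0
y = 0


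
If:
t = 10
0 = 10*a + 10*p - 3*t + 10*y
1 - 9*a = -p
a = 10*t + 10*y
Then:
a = 140/101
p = 1159/101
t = 10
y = -996/101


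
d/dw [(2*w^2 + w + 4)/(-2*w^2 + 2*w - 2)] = (3*w^2 + 4*w - 5)/(2*(w^4 - 2*w^3 + 3*w^2 - 2*w + 1))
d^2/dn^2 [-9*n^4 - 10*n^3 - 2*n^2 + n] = -108*n^2 - 60*n - 4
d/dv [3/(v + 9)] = -3/(v + 9)^2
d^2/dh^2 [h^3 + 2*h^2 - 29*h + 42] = 6*h + 4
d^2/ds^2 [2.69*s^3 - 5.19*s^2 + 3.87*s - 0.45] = 16.14*s - 10.38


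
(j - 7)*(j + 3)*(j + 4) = j^3 - 37*j - 84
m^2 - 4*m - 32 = (m - 8)*(m + 4)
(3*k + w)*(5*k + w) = 15*k^2 + 8*k*w + w^2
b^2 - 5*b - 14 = (b - 7)*(b + 2)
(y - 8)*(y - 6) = y^2 - 14*y + 48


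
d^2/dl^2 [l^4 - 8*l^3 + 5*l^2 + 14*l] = 12*l^2 - 48*l + 10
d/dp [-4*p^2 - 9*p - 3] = -8*p - 9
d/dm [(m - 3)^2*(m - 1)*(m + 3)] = 4*m^3 - 12*m^2 - 12*m + 36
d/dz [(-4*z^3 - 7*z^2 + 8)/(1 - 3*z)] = (24*z^3 + 9*z^2 - 14*z + 24)/(9*z^2 - 6*z + 1)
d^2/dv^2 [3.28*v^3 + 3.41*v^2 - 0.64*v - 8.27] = 19.68*v + 6.82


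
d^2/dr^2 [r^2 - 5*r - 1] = 2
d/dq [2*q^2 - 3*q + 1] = 4*q - 3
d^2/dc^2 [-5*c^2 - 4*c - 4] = -10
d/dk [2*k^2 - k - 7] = 4*k - 1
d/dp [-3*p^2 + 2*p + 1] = 2 - 6*p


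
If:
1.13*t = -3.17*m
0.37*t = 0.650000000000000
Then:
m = -0.63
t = 1.76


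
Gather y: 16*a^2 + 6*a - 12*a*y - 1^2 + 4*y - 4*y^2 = 16*a^2 + 6*a - 4*y^2 + y*(4 - 12*a) - 1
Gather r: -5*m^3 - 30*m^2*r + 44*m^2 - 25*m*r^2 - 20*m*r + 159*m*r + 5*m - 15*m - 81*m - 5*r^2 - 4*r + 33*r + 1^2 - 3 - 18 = -5*m^3 + 44*m^2 - 91*m + r^2*(-25*m - 5) + r*(-30*m^2 + 139*m + 29) - 20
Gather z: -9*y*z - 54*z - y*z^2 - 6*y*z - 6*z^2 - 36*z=z^2*(-y - 6) + z*(-15*y - 90)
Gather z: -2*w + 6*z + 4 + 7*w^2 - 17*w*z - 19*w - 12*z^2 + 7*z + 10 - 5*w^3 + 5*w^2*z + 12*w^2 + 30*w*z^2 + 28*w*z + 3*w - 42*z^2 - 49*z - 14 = -5*w^3 + 19*w^2 - 18*w + z^2*(30*w - 54) + z*(5*w^2 + 11*w - 36)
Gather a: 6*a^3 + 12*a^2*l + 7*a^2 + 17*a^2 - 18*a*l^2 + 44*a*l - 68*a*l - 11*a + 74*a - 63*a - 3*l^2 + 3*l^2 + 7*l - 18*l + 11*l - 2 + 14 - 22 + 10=6*a^3 + a^2*(12*l + 24) + a*(-18*l^2 - 24*l)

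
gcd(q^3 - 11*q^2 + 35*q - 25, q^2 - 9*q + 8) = q - 1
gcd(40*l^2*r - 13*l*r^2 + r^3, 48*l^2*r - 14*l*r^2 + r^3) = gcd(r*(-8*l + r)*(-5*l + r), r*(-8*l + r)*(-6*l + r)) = -8*l*r + r^2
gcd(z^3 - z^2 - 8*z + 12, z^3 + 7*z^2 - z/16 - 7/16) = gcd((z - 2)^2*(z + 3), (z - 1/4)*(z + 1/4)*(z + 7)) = 1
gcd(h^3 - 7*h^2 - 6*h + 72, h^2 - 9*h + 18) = h - 6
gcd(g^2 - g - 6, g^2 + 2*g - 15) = g - 3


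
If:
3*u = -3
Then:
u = -1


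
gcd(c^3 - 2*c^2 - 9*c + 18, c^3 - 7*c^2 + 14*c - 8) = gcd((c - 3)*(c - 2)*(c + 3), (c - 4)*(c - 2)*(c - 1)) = c - 2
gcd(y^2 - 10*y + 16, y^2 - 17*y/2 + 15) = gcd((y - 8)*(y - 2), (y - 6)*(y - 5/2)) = 1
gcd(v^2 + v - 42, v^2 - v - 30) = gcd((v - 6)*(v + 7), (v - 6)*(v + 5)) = v - 6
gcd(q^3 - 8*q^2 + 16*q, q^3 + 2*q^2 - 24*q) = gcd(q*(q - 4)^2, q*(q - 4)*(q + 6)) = q^2 - 4*q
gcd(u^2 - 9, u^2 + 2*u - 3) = u + 3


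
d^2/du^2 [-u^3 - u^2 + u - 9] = -6*u - 2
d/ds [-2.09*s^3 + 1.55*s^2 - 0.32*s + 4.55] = -6.27*s^2 + 3.1*s - 0.32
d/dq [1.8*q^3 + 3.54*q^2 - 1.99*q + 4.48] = 5.4*q^2 + 7.08*q - 1.99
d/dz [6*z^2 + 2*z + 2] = 12*z + 2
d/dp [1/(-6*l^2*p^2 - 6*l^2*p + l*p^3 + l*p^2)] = (12*l*p + 6*l - 3*p^2 - 2*p)/(l*p^2*(6*l*p + 6*l - p^2 - p)^2)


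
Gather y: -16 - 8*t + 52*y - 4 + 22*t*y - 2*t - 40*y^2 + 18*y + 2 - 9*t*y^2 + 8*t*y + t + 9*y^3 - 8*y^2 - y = -9*t + 9*y^3 + y^2*(-9*t - 48) + y*(30*t + 69) - 18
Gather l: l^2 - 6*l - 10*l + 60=l^2 - 16*l + 60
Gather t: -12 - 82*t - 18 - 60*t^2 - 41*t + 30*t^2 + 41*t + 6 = -30*t^2 - 82*t - 24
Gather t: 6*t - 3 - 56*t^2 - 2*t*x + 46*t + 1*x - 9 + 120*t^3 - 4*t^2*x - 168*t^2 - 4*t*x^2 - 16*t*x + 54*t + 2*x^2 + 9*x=120*t^3 + t^2*(-4*x - 224) + t*(-4*x^2 - 18*x + 106) + 2*x^2 + 10*x - 12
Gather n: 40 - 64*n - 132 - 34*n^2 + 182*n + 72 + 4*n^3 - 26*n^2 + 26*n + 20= 4*n^3 - 60*n^2 + 144*n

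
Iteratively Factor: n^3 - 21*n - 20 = (n + 4)*(n^2 - 4*n - 5) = (n - 5)*(n + 4)*(n + 1)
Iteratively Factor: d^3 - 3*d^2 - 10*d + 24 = (d - 4)*(d^2 + d - 6) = (d - 4)*(d - 2)*(d + 3)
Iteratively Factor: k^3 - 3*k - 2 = (k + 1)*(k^2 - k - 2) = (k + 1)^2*(k - 2)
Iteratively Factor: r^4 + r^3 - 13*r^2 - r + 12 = (r - 1)*(r^3 + 2*r^2 - 11*r - 12) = (r - 1)*(r + 4)*(r^2 - 2*r - 3) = (r - 3)*(r - 1)*(r + 4)*(r + 1)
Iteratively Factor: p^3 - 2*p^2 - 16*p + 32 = (p - 2)*(p^2 - 16) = (p - 2)*(p + 4)*(p - 4)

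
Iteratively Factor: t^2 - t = (t - 1)*(t)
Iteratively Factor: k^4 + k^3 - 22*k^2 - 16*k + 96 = (k - 2)*(k^3 + 3*k^2 - 16*k - 48) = (k - 2)*(k + 4)*(k^2 - k - 12) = (k - 2)*(k + 3)*(k + 4)*(k - 4)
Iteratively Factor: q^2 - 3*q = (q)*(q - 3)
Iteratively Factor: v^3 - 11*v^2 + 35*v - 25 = (v - 1)*(v^2 - 10*v + 25) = (v - 5)*(v - 1)*(v - 5)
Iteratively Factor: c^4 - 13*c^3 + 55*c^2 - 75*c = (c - 3)*(c^3 - 10*c^2 + 25*c) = (c - 5)*(c - 3)*(c^2 - 5*c) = (c - 5)^2*(c - 3)*(c)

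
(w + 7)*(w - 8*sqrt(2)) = w^2 - 8*sqrt(2)*w + 7*w - 56*sqrt(2)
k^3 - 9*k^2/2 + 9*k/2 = k*(k - 3)*(k - 3/2)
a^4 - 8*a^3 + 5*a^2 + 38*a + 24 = (a - 6)*(a - 4)*(a + 1)^2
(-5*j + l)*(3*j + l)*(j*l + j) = -15*j^3*l - 15*j^3 - 2*j^2*l^2 - 2*j^2*l + j*l^3 + j*l^2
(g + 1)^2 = g^2 + 2*g + 1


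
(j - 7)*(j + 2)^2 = j^3 - 3*j^2 - 24*j - 28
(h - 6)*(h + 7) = h^2 + h - 42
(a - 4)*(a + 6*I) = a^2 - 4*a + 6*I*a - 24*I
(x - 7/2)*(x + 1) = x^2 - 5*x/2 - 7/2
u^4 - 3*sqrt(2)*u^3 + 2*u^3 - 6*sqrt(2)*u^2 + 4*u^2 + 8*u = u*(u + 2)*(u - 2*sqrt(2))*(u - sqrt(2))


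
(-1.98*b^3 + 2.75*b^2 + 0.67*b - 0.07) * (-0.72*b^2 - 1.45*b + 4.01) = 1.4256*b^5 + 0.891*b^4 - 12.4097*b^3 + 10.1064*b^2 + 2.7882*b - 0.2807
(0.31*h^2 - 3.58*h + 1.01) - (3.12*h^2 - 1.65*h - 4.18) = -2.81*h^2 - 1.93*h + 5.19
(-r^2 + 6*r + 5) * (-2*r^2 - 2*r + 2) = 2*r^4 - 10*r^3 - 24*r^2 + 2*r + 10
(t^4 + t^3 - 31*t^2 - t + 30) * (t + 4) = t^5 + 5*t^4 - 27*t^3 - 125*t^2 + 26*t + 120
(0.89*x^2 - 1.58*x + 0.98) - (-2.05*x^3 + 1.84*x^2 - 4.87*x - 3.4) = 2.05*x^3 - 0.95*x^2 + 3.29*x + 4.38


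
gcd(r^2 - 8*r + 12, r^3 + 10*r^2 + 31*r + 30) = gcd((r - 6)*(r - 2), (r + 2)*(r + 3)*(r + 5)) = 1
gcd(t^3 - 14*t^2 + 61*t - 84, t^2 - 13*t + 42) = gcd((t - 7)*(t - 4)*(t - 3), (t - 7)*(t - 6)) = t - 7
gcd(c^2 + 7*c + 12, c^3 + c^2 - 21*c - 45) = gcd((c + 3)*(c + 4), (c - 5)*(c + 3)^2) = c + 3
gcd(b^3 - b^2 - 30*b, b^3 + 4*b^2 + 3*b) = b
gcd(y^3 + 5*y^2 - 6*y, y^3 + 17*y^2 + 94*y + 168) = y + 6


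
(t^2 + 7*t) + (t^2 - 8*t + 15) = 2*t^2 - t + 15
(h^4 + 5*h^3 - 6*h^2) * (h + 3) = h^5 + 8*h^4 + 9*h^3 - 18*h^2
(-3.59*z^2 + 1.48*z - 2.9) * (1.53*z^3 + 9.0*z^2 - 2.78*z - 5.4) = -5.4927*z^5 - 30.0456*z^4 + 18.8632*z^3 - 10.8284*z^2 + 0.0699999999999994*z + 15.66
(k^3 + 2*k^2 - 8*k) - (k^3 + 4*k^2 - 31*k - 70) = -2*k^2 + 23*k + 70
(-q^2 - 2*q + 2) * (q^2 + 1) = -q^4 - 2*q^3 + q^2 - 2*q + 2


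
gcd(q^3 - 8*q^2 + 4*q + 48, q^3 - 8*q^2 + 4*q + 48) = q^3 - 8*q^2 + 4*q + 48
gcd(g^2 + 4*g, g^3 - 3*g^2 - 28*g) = g^2 + 4*g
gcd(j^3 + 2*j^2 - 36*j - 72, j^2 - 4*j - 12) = j^2 - 4*j - 12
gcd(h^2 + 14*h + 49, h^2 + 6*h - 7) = h + 7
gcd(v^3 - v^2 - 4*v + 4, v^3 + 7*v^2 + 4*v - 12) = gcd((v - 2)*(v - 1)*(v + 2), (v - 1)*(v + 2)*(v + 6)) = v^2 + v - 2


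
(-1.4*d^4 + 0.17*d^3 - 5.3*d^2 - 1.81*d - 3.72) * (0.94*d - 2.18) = -1.316*d^5 + 3.2118*d^4 - 5.3526*d^3 + 9.8526*d^2 + 0.449*d + 8.1096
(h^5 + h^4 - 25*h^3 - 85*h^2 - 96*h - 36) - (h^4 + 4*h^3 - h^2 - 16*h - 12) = h^5 - 29*h^3 - 84*h^2 - 80*h - 24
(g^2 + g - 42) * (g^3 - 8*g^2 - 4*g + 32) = g^5 - 7*g^4 - 54*g^3 + 364*g^2 + 200*g - 1344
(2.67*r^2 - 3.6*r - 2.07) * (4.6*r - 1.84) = 12.282*r^3 - 21.4728*r^2 - 2.898*r + 3.8088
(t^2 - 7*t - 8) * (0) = 0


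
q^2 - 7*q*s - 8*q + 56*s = (q - 8)*(q - 7*s)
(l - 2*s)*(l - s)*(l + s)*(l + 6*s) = l^4 + 4*l^3*s - 13*l^2*s^2 - 4*l*s^3 + 12*s^4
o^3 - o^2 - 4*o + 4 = (o - 2)*(o - 1)*(o + 2)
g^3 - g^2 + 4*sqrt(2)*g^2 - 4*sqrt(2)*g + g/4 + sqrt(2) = (g - 1/2)^2*(g + 4*sqrt(2))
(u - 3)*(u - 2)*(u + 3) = u^3 - 2*u^2 - 9*u + 18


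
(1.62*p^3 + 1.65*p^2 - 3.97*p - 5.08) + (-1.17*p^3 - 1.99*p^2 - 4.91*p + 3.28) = 0.45*p^3 - 0.34*p^2 - 8.88*p - 1.8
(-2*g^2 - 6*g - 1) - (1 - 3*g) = -2*g^2 - 3*g - 2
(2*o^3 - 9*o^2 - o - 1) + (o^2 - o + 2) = 2*o^3 - 8*o^2 - 2*o + 1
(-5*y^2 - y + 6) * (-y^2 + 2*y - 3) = 5*y^4 - 9*y^3 + 7*y^2 + 15*y - 18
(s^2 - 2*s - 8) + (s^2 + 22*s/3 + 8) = 2*s^2 + 16*s/3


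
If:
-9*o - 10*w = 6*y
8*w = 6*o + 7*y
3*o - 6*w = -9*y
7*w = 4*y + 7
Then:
No Solution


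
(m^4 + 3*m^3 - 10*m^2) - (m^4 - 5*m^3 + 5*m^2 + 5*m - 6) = 8*m^3 - 15*m^2 - 5*m + 6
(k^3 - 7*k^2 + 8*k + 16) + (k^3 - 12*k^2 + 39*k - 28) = 2*k^3 - 19*k^2 + 47*k - 12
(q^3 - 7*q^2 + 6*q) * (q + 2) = q^4 - 5*q^3 - 8*q^2 + 12*q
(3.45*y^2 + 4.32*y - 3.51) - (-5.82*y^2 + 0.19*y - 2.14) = 9.27*y^2 + 4.13*y - 1.37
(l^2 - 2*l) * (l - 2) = l^3 - 4*l^2 + 4*l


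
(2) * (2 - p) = 4 - 2*p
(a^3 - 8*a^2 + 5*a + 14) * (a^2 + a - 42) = a^5 - 7*a^4 - 45*a^3 + 355*a^2 - 196*a - 588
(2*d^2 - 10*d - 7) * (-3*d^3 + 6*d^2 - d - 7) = -6*d^5 + 42*d^4 - 41*d^3 - 46*d^2 + 77*d + 49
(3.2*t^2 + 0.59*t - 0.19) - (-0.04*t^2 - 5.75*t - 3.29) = 3.24*t^2 + 6.34*t + 3.1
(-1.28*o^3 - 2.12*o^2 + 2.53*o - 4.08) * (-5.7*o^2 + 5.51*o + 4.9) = 7.296*o^5 + 5.0312*o^4 - 32.3742*o^3 + 26.8083*o^2 - 10.0838*o - 19.992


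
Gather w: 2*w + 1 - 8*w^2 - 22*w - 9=-8*w^2 - 20*w - 8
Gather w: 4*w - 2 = 4*w - 2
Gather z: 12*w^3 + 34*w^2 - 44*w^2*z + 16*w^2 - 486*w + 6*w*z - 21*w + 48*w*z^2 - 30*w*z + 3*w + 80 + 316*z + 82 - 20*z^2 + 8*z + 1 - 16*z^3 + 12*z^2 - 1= 12*w^3 + 50*w^2 - 504*w - 16*z^3 + z^2*(48*w - 8) + z*(-44*w^2 - 24*w + 324) + 162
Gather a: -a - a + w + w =-2*a + 2*w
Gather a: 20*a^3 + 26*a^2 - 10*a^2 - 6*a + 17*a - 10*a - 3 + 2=20*a^3 + 16*a^2 + a - 1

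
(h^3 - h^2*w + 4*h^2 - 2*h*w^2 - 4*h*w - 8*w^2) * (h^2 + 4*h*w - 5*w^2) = h^5 + 3*h^4*w + 4*h^4 - 11*h^3*w^2 + 12*h^3*w - 3*h^2*w^3 - 44*h^2*w^2 + 10*h*w^4 - 12*h*w^3 + 40*w^4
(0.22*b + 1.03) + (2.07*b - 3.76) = 2.29*b - 2.73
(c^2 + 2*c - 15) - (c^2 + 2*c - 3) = -12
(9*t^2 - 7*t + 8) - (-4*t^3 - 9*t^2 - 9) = 4*t^3 + 18*t^2 - 7*t + 17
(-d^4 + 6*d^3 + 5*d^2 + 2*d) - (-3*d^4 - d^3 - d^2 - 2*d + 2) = 2*d^4 + 7*d^3 + 6*d^2 + 4*d - 2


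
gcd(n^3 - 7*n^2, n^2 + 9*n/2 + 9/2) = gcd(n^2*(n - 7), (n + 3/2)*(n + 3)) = 1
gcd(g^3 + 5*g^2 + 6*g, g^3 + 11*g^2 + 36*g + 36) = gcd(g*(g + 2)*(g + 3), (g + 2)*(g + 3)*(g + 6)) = g^2 + 5*g + 6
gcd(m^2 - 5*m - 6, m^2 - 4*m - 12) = m - 6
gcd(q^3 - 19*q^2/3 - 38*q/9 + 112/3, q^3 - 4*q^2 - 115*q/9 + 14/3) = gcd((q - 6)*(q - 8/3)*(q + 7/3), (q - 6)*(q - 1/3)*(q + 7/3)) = q^2 - 11*q/3 - 14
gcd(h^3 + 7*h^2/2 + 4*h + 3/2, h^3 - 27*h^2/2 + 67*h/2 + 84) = h + 3/2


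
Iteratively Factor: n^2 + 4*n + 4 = (n + 2)*(n + 2)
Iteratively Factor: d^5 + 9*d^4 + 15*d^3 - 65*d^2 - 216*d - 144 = (d + 4)*(d^4 + 5*d^3 - 5*d^2 - 45*d - 36) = (d - 3)*(d + 4)*(d^3 + 8*d^2 + 19*d + 12) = (d - 3)*(d + 1)*(d + 4)*(d^2 + 7*d + 12) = (d - 3)*(d + 1)*(d + 4)^2*(d + 3)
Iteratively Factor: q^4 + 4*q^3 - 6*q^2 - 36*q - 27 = (q + 3)*(q^3 + q^2 - 9*q - 9) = (q + 1)*(q + 3)*(q^2 - 9) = (q + 1)*(q + 3)^2*(q - 3)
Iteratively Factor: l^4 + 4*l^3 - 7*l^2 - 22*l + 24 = (l + 4)*(l^3 - 7*l + 6) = (l - 1)*(l + 4)*(l^2 + l - 6) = (l - 2)*(l - 1)*(l + 4)*(l + 3)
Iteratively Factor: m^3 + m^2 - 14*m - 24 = (m - 4)*(m^2 + 5*m + 6) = (m - 4)*(m + 3)*(m + 2)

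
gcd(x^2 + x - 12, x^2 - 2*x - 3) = x - 3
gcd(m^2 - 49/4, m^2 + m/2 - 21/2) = m + 7/2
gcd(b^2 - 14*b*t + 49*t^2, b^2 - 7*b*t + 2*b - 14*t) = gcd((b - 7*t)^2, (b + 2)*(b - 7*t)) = -b + 7*t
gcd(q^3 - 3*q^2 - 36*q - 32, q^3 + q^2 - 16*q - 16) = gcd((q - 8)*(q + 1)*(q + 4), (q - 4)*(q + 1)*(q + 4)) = q^2 + 5*q + 4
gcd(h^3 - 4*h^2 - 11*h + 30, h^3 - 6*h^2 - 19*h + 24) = h + 3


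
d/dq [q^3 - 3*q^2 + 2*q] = 3*q^2 - 6*q + 2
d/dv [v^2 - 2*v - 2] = 2*v - 2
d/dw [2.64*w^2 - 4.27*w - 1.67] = 5.28*w - 4.27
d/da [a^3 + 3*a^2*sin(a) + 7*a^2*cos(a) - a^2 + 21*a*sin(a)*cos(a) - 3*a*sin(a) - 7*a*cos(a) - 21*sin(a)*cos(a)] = -7*a^2*sin(a) + 3*a^2*cos(a) + 3*a^2 + 13*a*sin(a) + 11*a*cos(a) + 21*a*cos(2*a) - 2*a - 3*sin(a) + 21*sin(2*a)/2 - 7*cos(a) - 21*cos(2*a)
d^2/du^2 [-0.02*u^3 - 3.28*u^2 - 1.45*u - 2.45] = -0.12*u - 6.56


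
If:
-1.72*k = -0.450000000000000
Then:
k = 0.26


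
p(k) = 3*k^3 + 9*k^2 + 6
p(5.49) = 773.67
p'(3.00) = 135.00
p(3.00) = 168.00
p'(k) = 9*k^2 + 18*k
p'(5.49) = 370.08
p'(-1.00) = -9.00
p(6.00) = 978.00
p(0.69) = 11.27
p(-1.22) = 13.95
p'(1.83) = 63.08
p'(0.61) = 14.33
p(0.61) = 10.03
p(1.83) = 54.53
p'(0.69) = 16.70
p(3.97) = 335.56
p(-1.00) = 12.00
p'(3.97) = 213.31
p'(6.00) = 432.00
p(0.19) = 6.35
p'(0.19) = 3.74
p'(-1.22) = -8.56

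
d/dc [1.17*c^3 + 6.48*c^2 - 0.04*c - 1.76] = 3.51*c^2 + 12.96*c - 0.04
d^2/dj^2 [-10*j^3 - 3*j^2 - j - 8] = -60*j - 6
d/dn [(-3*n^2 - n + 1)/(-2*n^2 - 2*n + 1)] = (4*n^2 - 2*n + 1)/(4*n^4 + 8*n^3 - 4*n + 1)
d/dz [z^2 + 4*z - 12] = 2*z + 4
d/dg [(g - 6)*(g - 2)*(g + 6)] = 3*g^2 - 4*g - 36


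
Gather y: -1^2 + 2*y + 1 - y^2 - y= -y^2 + y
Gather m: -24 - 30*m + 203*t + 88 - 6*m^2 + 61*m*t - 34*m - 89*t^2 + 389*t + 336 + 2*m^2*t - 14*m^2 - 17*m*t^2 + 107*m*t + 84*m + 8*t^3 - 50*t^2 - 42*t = m^2*(2*t - 20) + m*(-17*t^2 + 168*t + 20) + 8*t^3 - 139*t^2 + 550*t + 400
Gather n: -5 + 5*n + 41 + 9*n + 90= 14*n + 126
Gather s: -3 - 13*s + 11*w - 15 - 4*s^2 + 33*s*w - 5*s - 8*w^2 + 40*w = -4*s^2 + s*(33*w - 18) - 8*w^2 + 51*w - 18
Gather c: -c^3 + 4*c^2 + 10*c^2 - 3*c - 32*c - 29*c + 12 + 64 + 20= -c^3 + 14*c^2 - 64*c + 96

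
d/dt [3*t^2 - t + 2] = 6*t - 1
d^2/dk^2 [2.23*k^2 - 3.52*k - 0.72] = 4.46000000000000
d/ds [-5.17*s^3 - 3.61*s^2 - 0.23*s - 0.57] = -15.51*s^2 - 7.22*s - 0.23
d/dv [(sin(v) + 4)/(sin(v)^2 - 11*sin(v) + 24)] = (-8*sin(v) + cos(v)^2 + 67)*cos(v)/(sin(v)^2 - 11*sin(v) + 24)^2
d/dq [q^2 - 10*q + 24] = 2*q - 10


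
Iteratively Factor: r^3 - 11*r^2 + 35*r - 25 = (r - 1)*(r^2 - 10*r + 25) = (r - 5)*(r - 1)*(r - 5)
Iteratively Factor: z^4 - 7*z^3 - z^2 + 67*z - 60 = (z - 5)*(z^3 - 2*z^2 - 11*z + 12) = (z - 5)*(z + 3)*(z^2 - 5*z + 4) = (z - 5)*(z - 4)*(z + 3)*(z - 1)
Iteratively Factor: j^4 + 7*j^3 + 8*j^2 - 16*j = (j)*(j^3 + 7*j^2 + 8*j - 16) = j*(j + 4)*(j^2 + 3*j - 4) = j*(j - 1)*(j + 4)*(j + 4)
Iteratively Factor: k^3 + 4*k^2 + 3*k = (k + 3)*(k^2 + k) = (k + 1)*(k + 3)*(k)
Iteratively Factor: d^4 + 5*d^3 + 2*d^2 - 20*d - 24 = (d + 3)*(d^3 + 2*d^2 - 4*d - 8) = (d - 2)*(d + 3)*(d^2 + 4*d + 4) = (d - 2)*(d + 2)*(d + 3)*(d + 2)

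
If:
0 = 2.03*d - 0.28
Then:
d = 0.14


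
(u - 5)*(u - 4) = u^2 - 9*u + 20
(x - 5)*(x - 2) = x^2 - 7*x + 10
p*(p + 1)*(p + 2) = p^3 + 3*p^2 + 2*p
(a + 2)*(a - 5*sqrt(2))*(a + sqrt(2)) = a^3 - 4*sqrt(2)*a^2 + 2*a^2 - 8*sqrt(2)*a - 10*a - 20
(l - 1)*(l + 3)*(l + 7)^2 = l^4 + 16*l^3 + 74*l^2 + 56*l - 147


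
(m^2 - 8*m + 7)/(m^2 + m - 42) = (m^2 - 8*m + 7)/(m^2 + m - 42)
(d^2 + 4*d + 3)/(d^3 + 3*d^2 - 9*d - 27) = (d + 1)/(d^2 - 9)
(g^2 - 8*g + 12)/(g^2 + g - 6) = (g - 6)/(g + 3)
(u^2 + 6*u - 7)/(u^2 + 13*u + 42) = (u - 1)/(u + 6)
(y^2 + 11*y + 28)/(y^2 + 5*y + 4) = (y + 7)/(y + 1)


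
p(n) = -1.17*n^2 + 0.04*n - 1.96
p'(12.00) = -28.04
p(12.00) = -169.96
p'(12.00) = -28.04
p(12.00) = -169.96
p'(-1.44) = 3.41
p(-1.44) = -4.44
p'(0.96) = -2.21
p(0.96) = -3.00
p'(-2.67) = 6.29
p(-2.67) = -10.41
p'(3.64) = -8.48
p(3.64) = -17.32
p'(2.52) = -5.86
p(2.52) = -9.29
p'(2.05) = -4.76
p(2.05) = -6.79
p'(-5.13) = 12.04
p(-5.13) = -32.96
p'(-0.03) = 0.11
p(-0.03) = -1.96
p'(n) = 0.04 - 2.34*n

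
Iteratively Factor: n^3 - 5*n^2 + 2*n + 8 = (n - 2)*(n^2 - 3*n - 4) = (n - 4)*(n - 2)*(n + 1)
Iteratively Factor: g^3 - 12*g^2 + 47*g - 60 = (g - 4)*(g^2 - 8*g + 15) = (g - 5)*(g - 4)*(g - 3)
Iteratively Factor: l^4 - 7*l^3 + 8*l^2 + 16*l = (l - 4)*(l^3 - 3*l^2 - 4*l) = l*(l - 4)*(l^2 - 3*l - 4) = l*(l - 4)^2*(l + 1)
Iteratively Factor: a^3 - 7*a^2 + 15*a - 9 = (a - 1)*(a^2 - 6*a + 9) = (a - 3)*(a - 1)*(a - 3)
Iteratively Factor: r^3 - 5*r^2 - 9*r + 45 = (r + 3)*(r^2 - 8*r + 15) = (r - 3)*(r + 3)*(r - 5)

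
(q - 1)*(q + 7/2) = q^2 + 5*q/2 - 7/2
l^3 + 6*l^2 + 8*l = l*(l + 2)*(l + 4)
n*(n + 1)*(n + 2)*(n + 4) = n^4 + 7*n^3 + 14*n^2 + 8*n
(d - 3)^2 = d^2 - 6*d + 9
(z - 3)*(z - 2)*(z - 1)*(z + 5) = z^4 - z^3 - 19*z^2 + 49*z - 30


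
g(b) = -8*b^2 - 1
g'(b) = -16*b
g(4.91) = -193.86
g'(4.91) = -78.56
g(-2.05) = -34.62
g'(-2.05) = 32.80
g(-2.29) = -42.95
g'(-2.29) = 36.64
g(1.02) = -9.32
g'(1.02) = -16.32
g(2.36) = -45.56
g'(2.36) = -37.76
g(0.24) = -1.46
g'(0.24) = -3.84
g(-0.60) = -3.88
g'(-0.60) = 9.60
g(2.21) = -40.07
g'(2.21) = -35.36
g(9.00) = -649.00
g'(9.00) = -144.00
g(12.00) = -1153.00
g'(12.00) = -192.00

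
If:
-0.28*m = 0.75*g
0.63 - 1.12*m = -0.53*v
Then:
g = -0.176666666666667*v - 0.21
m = 0.473214285714286*v + 0.5625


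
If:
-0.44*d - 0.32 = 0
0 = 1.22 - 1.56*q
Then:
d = -0.73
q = 0.78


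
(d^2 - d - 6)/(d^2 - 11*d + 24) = (d + 2)/(d - 8)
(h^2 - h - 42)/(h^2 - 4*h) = (h^2 - h - 42)/(h*(h - 4))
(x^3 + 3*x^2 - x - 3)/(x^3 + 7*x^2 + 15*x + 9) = (x - 1)/(x + 3)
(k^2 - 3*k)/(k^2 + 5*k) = (k - 3)/(k + 5)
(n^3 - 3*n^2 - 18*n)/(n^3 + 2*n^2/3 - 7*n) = 3*(n - 6)/(3*n - 7)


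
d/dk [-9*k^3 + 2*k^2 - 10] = k*(4 - 27*k)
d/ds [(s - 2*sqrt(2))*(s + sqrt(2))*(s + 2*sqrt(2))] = 3*s^2 + 2*sqrt(2)*s - 8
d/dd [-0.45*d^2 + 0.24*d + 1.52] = 0.24 - 0.9*d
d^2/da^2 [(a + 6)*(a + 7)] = 2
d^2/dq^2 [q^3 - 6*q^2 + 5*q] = 6*q - 12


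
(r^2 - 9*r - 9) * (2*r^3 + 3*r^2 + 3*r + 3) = 2*r^5 - 15*r^4 - 42*r^3 - 51*r^2 - 54*r - 27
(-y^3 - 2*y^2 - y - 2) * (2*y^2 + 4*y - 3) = -2*y^5 - 8*y^4 - 7*y^3 - 2*y^2 - 5*y + 6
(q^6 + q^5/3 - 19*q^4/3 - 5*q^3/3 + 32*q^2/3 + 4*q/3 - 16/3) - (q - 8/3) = q^6 + q^5/3 - 19*q^4/3 - 5*q^3/3 + 32*q^2/3 + q/3 - 8/3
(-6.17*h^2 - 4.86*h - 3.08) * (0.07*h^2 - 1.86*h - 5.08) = -0.4319*h^4 + 11.136*h^3 + 40.1676*h^2 + 30.4176*h + 15.6464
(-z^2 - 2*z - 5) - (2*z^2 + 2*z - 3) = -3*z^2 - 4*z - 2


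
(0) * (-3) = 0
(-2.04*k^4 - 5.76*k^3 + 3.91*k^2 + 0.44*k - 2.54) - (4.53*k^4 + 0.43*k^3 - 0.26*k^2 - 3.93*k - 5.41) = -6.57*k^4 - 6.19*k^3 + 4.17*k^2 + 4.37*k + 2.87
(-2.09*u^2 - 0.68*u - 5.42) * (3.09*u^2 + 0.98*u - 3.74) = -6.4581*u^4 - 4.1494*u^3 - 9.5976*u^2 - 2.7684*u + 20.2708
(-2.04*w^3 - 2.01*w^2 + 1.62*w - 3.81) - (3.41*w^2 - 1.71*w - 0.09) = -2.04*w^3 - 5.42*w^2 + 3.33*w - 3.72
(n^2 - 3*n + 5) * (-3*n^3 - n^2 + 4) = -3*n^5 + 8*n^4 - 12*n^3 - n^2 - 12*n + 20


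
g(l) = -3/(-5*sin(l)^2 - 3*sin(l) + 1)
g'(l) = -3*(10*sin(l)*cos(l) + 3*cos(l))/(-5*sin(l)^2 - 3*sin(l) + 1)^2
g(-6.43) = -2.25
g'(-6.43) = -2.57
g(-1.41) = 3.29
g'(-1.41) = 3.98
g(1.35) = 0.45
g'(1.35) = -0.19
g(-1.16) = 6.63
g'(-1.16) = 36.13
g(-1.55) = 3.00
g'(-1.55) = 0.44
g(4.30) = 6.69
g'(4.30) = -36.86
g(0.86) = 0.72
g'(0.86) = -1.21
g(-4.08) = 0.64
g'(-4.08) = 0.90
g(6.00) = -2.07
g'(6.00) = -0.28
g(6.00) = -2.07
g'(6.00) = -0.28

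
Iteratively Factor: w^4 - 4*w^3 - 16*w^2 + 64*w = (w)*(w^3 - 4*w^2 - 16*w + 64) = w*(w + 4)*(w^2 - 8*w + 16) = w*(w - 4)*(w + 4)*(w - 4)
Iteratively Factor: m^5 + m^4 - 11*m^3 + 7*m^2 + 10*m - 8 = (m + 1)*(m^4 - 11*m^2 + 18*m - 8) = (m - 1)*(m + 1)*(m^3 + m^2 - 10*m + 8) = (m - 1)^2*(m + 1)*(m^2 + 2*m - 8) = (m - 2)*(m - 1)^2*(m + 1)*(m + 4)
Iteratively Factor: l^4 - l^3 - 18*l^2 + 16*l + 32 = (l - 2)*(l^3 + l^2 - 16*l - 16) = (l - 2)*(l + 4)*(l^2 - 3*l - 4) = (l - 2)*(l + 1)*(l + 4)*(l - 4)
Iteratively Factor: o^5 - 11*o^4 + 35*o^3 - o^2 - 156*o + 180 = (o + 2)*(o^4 - 13*o^3 + 61*o^2 - 123*o + 90) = (o - 5)*(o + 2)*(o^3 - 8*o^2 + 21*o - 18) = (o - 5)*(o - 2)*(o + 2)*(o^2 - 6*o + 9) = (o - 5)*(o - 3)*(o - 2)*(o + 2)*(o - 3)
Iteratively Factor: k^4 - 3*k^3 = (k)*(k^3 - 3*k^2) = k^2*(k^2 - 3*k) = k^2*(k - 3)*(k)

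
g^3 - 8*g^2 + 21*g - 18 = (g - 3)^2*(g - 2)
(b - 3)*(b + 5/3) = b^2 - 4*b/3 - 5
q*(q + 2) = q^2 + 2*q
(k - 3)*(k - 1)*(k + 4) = k^3 - 13*k + 12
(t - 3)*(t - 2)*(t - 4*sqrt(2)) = t^3 - 4*sqrt(2)*t^2 - 5*t^2 + 6*t + 20*sqrt(2)*t - 24*sqrt(2)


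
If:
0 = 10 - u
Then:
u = 10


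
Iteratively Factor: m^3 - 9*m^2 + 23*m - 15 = (m - 5)*(m^2 - 4*m + 3) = (m - 5)*(m - 1)*(m - 3)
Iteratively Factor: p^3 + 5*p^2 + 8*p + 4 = (p + 2)*(p^2 + 3*p + 2) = (p + 2)^2*(p + 1)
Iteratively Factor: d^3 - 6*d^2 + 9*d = (d - 3)*(d^2 - 3*d) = d*(d - 3)*(d - 3)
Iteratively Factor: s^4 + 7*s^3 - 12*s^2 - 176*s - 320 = (s - 5)*(s^3 + 12*s^2 + 48*s + 64) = (s - 5)*(s + 4)*(s^2 + 8*s + 16) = (s - 5)*(s + 4)^2*(s + 4)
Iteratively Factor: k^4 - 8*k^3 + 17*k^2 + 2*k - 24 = (k - 4)*(k^3 - 4*k^2 + k + 6) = (k - 4)*(k + 1)*(k^2 - 5*k + 6) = (k - 4)*(k - 2)*(k + 1)*(k - 3)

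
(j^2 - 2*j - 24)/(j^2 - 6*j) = (j + 4)/j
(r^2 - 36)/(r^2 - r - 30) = (r + 6)/(r + 5)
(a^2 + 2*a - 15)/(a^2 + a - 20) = (a - 3)/(a - 4)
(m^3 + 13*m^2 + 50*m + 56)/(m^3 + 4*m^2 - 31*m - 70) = (m + 4)/(m - 5)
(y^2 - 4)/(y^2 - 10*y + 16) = (y + 2)/(y - 8)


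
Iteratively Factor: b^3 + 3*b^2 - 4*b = (b)*(b^2 + 3*b - 4) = b*(b + 4)*(b - 1)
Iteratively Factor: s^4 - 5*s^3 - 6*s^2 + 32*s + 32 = (s - 4)*(s^3 - s^2 - 10*s - 8) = (s - 4)*(s + 2)*(s^2 - 3*s - 4) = (s - 4)*(s + 1)*(s + 2)*(s - 4)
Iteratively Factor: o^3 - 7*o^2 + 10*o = (o - 5)*(o^2 - 2*o) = o*(o - 5)*(o - 2)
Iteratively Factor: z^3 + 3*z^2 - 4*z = (z)*(z^2 + 3*z - 4) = z*(z + 4)*(z - 1)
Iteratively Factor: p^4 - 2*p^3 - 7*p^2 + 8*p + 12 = (p - 3)*(p^3 + p^2 - 4*p - 4) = (p - 3)*(p + 1)*(p^2 - 4) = (p - 3)*(p - 2)*(p + 1)*(p + 2)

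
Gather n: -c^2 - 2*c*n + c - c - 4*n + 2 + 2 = -c^2 + n*(-2*c - 4) + 4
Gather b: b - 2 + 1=b - 1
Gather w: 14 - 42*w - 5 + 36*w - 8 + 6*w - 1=0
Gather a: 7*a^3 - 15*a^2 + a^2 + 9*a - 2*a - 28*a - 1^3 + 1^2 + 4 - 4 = 7*a^3 - 14*a^2 - 21*a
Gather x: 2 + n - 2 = n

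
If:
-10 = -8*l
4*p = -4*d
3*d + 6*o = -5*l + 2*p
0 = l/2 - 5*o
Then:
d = -7/5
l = 5/4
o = 1/8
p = 7/5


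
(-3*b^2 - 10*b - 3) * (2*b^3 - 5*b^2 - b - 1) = -6*b^5 - 5*b^4 + 47*b^3 + 28*b^2 + 13*b + 3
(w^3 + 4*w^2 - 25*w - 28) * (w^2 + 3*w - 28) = w^5 + 7*w^4 - 41*w^3 - 215*w^2 + 616*w + 784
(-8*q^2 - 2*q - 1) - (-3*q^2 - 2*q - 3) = 2 - 5*q^2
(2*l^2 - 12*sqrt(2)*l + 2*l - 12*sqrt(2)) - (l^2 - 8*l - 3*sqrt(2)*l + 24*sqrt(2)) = l^2 - 9*sqrt(2)*l + 10*l - 36*sqrt(2)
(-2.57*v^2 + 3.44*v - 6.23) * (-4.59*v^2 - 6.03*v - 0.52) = 11.7963*v^4 - 0.2925*v^3 + 9.1889*v^2 + 35.7781*v + 3.2396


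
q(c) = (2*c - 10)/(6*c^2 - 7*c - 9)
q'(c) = (7 - 12*c)*(2*c - 10)/(6*c^2 - 7*c - 9)^2 + 2/(6*c^2 - 7*c - 9) = 4*(-3*c^2 + 30*c - 22)/(36*c^4 - 84*c^3 - 59*c^2 + 126*c + 81)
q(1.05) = 0.81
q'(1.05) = 0.26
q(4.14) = -0.03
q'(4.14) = 0.05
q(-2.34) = -0.36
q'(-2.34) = -0.27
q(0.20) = 0.94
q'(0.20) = -0.62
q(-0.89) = -5.94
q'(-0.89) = -51.98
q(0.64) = 0.79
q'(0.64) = -0.13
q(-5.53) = -0.10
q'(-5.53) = -0.02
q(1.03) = 0.81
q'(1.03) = 0.24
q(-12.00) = -0.04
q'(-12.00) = 0.00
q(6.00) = 0.01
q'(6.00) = 0.01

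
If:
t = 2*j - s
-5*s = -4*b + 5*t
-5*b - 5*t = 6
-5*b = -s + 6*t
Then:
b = -3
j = -6/5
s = -21/5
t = 9/5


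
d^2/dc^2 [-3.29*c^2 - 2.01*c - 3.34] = -6.58000000000000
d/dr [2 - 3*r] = -3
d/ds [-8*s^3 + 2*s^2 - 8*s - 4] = -24*s^2 + 4*s - 8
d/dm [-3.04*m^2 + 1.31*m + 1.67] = 1.31 - 6.08*m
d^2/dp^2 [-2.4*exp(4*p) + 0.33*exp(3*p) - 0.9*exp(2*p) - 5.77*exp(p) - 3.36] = (-38.4*exp(3*p) + 2.97*exp(2*p) - 3.6*exp(p) - 5.77)*exp(p)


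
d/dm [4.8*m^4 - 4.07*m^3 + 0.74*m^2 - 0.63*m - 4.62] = 19.2*m^3 - 12.21*m^2 + 1.48*m - 0.63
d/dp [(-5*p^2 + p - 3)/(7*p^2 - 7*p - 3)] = 4*(7*p^2 + 18*p - 6)/(49*p^4 - 98*p^3 + 7*p^2 + 42*p + 9)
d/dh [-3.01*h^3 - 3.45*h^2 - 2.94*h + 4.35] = -9.03*h^2 - 6.9*h - 2.94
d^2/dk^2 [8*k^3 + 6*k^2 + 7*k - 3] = 48*k + 12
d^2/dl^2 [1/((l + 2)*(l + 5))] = 2*((l + 2)^2 + (l + 2)*(l + 5) + (l + 5)^2)/((l + 2)^3*(l + 5)^3)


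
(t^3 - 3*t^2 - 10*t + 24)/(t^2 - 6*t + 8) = t + 3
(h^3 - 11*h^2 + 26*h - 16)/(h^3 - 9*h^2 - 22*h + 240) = (h^2 - 3*h + 2)/(h^2 - h - 30)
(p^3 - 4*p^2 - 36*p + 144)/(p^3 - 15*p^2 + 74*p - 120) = (p + 6)/(p - 5)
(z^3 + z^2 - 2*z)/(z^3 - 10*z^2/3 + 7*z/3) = 3*(z + 2)/(3*z - 7)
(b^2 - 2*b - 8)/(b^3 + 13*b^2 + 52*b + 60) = (b - 4)/(b^2 + 11*b + 30)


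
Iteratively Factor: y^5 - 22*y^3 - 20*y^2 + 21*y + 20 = (y + 1)*(y^4 - y^3 - 21*y^2 + y + 20) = (y - 5)*(y + 1)*(y^3 + 4*y^2 - y - 4) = (y - 5)*(y - 1)*(y + 1)*(y^2 + 5*y + 4) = (y - 5)*(y - 1)*(y + 1)^2*(y + 4)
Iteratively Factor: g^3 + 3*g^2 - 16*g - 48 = (g + 4)*(g^2 - g - 12) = (g - 4)*(g + 4)*(g + 3)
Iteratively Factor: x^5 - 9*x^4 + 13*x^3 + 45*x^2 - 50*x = (x - 1)*(x^4 - 8*x^3 + 5*x^2 + 50*x) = (x - 5)*(x - 1)*(x^3 - 3*x^2 - 10*x) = (x - 5)^2*(x - 1)*(x^2 + 2*x) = (x - 5)^2*(x - 1)*(x + 2)*(x)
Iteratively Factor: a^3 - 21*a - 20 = (a - 5)*(a^2 + 5*a + 4) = (a - 5)*(a + 4)*(a + 1)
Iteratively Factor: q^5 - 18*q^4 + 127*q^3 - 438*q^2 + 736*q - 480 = (q - 4)*(q^4 - 14*q^3 + 71*q^2 - 154*q + 120) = (q - 5)*(q - 4)*(q^3 - 9*q^2 + 26*q - 24) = (q - 5)*(q - 4)*(q - 2)*(q^2 - 7*q + 12) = (q - 5)*(q - 4)^2*(q - 2)*(q - 3)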